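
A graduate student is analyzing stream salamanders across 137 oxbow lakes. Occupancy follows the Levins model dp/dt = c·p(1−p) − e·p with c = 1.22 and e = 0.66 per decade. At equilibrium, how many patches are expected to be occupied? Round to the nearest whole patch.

63

p* = 1 − e/c = 1 − 0.66/1.22 = 0.4590.
Expected occupied patches = N × p* = 137 × 0.4590 = 62.89 ≈ 63.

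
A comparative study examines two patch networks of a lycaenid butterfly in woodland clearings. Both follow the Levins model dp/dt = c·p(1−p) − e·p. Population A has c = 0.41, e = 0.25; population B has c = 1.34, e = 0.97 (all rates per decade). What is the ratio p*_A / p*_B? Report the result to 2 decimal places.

1.41

A: p*_A = 1 − 0.25/0.41 = 0.3902.
B: p*_B = 1 − 0.97/1.34 = 0.2761.
p*_A / p*_B = 0.3902/0.2761 = 1.4133.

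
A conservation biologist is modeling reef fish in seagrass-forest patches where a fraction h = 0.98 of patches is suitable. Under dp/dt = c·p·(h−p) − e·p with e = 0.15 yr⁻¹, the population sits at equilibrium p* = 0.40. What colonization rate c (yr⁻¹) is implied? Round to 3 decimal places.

0.259

At equilibrium c(h−p*) = e, so c = e/(h−p*).
c = 0.15/(0.98 − 0.40) = 0.15/0.5800 = 0.2586.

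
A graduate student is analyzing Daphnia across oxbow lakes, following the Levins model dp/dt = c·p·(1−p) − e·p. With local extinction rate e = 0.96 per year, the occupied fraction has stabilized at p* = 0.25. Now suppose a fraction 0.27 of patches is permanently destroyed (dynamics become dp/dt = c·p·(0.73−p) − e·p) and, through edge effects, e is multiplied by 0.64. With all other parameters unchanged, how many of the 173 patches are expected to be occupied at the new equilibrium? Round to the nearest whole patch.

43

Balance c(1−p*) = e gives c = e/(1 − 0.25000) = 0.96/0.75000 = 1.28000.
New p* = 0.73 − e/c = 0.73 − 0.61440/1.28000 = 0.25000.
Expected occupied = 173 × 0.25000 = 43.25 ≈ 43.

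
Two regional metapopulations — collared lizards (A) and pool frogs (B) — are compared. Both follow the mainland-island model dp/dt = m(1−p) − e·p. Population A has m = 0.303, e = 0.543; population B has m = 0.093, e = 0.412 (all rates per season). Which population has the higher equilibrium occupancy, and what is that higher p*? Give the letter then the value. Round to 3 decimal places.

A: p*_A = m/(m+e) = 0.303/0.8460 = 0.3582.
B: p*_B = 0.093/0.5050 = 0.1842.
A is higher at 0.3582.

A, 0.358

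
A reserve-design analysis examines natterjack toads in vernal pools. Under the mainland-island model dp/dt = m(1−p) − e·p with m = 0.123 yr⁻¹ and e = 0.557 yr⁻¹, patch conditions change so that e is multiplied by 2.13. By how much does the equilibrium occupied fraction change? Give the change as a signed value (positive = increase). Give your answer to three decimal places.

-0.087

Before: p* = 0.123/(0.123+0.557) = 0.1809.
After: m = 0.123, e = 1.18641; p* = 0.123/1.3094 = 0.0939.
Δp* = 0.0939 − 0.1809 = -0.0869.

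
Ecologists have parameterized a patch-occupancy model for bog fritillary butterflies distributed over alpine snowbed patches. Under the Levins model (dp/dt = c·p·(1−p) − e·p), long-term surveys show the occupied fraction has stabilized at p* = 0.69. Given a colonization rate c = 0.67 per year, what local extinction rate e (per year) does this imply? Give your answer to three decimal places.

0.208

At equilibrium c(1−p*) = e.
e = 0.67 × (1 − 0.69) = 0.67 × 0.3100 = 0.2077.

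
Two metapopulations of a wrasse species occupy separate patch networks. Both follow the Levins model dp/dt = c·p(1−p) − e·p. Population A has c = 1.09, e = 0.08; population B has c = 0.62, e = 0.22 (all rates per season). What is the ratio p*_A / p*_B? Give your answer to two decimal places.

A: p*_A = 1 − 0.08/1.09 = 0.9266.
B: p*_B = 1 − 0.22/0.62 = 0.6452.
p*_A / p*_B = 0.9266/0.6452 = 1.4362.

1.44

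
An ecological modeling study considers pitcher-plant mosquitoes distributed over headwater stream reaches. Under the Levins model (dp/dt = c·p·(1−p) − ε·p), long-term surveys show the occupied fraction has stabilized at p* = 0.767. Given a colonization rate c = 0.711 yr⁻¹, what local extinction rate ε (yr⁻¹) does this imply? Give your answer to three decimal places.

0.166

At equilibrium c(1−p*) = ε.
ε = 0.711 × (1 − 0.767) = 0.711 × 0.2330 = 0.1657.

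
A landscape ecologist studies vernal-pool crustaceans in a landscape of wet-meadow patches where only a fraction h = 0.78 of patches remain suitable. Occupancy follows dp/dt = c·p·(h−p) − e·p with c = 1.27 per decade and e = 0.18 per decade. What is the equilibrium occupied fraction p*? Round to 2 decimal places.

Setting dp/dt = 0 and dividing by p* gives c·(h−p*) = e.
So p* = h − e/c = 0.78 − 0.18/1.27 = 0.78 − 0.1417 = 0.6383.

0.64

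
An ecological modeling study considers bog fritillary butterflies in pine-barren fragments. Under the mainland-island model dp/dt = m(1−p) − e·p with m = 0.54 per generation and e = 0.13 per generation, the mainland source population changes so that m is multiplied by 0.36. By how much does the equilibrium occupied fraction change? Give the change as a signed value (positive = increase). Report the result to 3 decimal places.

-0.207

Before: p* = 0.54/(0.54+0.13) = 0.8060.
After: m = 0.1944, e = 0.13; p* = 0.1944/0.3244 = 0.5993.
Δp* = 0.5993 − 0.8060 = -0.2067.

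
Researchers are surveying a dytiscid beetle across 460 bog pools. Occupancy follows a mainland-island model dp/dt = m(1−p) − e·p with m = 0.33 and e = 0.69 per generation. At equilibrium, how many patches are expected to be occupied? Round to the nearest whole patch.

149

p* = m/(m+e) = 0.33/1.0200 = 0.3235.
Expected occupied patches = N × p* = 460 × 0.3235 = 148.82 ≈ 149.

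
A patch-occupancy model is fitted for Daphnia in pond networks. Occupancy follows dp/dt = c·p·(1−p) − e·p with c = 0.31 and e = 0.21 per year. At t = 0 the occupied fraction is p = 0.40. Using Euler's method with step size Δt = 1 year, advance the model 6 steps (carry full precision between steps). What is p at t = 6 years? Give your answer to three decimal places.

Update rule: p ← p + [c·p·(1−p) − e·p]·Δt with Δt = 1.
p: 0.40000 → 0.39040  (Δp = -0.00960)
p: 0.39040 → 0.38219  (Δp = -0.00821)
p: 0.38219 → 0.37513  (Δp = -0.00706)
p: 0.37513 → 0.36902  (Δp = -0.00611)
p: 0.36902 → 0.36371  (Δp = -0.00531)
p: 0.36371 → 0.35907  (Δp = -0.00464)

0.359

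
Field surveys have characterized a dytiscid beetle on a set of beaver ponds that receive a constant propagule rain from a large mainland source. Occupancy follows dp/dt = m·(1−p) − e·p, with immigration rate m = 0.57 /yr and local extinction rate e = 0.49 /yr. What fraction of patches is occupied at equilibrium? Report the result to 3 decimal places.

0.538

Setting dp/dt = 0: m − m·p* = e·p*, so m = (m+e)·p*.
p* = m/(m+e) = 0.57/(0.57+0.49) = 0.57/1.0600 = 0.5377.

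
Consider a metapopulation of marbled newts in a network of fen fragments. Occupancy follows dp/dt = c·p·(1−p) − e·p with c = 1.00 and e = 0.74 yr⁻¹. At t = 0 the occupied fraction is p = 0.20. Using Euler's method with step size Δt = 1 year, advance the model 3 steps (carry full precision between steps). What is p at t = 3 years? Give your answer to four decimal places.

Update rule: p ← p + [c·p·(1−p) − e·p]·Δt with Δt = 1.
  1  |  dp/dt·Δt = +0.012000  |  p_1 = 0.212000
  2  |  dp/dt·Δt = +0.010176  |  p_2 = 0.222176
  3  |  dp/dt·Δt = +0.008404  |  p_3 = 0.230580

0.2306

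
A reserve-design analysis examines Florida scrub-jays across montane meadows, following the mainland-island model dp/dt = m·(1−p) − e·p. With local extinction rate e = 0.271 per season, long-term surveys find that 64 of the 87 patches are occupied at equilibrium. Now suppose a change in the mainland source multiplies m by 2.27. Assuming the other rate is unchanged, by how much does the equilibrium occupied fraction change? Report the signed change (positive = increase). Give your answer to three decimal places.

0.128

Observed p* = 64/87 = 0.73563.
Balance m(1−p*) = e·p* gives m = e·p*/(1−p*) = 0.271×0.73563/0.26437 = 0.75408.
New p* = m/(m+e) = 1.71176/(1.71176+0.27100) = 0.86332.
Δp* = 0.86332 − 0.73563 = +0.12769.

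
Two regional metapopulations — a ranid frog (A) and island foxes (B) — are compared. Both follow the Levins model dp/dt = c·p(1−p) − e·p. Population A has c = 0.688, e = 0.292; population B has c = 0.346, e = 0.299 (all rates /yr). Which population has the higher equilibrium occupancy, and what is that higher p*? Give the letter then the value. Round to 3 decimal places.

A, 0.576

A: p*_A = 1 − 0.292/0.688 = 0.5756.
B: p*_B = 1 − 0.299/0.346 = 0.1358.
A is higher at 0.5756.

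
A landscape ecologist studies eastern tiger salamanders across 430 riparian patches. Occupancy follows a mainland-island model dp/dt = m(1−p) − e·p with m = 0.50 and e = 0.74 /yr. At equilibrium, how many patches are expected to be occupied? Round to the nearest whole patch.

173

p* = m/(m+e) = 0.50/1.2400 = 0.4032.
Expected occupied patches = N × p* = 430 × 0.4032 = 173.39 ≈ 173.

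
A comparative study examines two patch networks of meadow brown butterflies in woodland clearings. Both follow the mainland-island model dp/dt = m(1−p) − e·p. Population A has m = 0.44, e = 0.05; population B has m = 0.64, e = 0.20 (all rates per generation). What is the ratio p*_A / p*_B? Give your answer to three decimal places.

A: p*_A = m/(m+e) = 0.44/0.4900 = 0.8980.
B: p*_B = 0.64/0.8400 = 0.7619.
p*_A / p*_B = 0.8980/0.7619 = 1.1786.

1.179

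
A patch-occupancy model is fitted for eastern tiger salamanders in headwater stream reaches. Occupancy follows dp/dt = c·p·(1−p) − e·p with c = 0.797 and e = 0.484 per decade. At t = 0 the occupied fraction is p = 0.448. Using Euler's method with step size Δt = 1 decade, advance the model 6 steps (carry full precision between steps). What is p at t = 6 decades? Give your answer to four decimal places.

Update rule: p ← p + [c·p·(1−p) − e·p]·Δt with Δt = 1.
t = 1: p = 0.44800 + (-0.01974) = 0.42826
t = 2: p = 0.42826 + (-0.01213) = 0.41613
t = 3: p = 0.41613 + (-0.00776) = 0.40837
t = 4: p = 0.40837 + (-0.00509) = 0.40328
t = 5: p = 0.40328 + (-0.00339) = 0.39988
t = 6: p = 0.39988 + (-0.00228) = 0.39760

0.3976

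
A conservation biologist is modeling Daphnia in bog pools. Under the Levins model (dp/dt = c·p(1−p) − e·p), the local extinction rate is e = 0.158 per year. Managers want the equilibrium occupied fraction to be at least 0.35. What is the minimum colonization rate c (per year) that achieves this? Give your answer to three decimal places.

p* = 1 − e/c ≥ 0.35 requires e/c ≤ 0.6500, i.e. c ≥ e/0.6500.
c_min = 0.158/0.6500 = 0.2431.

0.243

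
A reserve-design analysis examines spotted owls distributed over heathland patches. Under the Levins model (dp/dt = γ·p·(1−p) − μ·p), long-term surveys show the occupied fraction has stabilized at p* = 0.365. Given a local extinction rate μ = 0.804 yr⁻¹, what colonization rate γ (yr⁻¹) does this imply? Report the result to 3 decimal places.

At equilibrium γ(1−p*) = μ, so γ = μ/(1−p*).
γ = 0.804/(1 − 0.365) = 0.804/0.6350 = 1.2661.

1.266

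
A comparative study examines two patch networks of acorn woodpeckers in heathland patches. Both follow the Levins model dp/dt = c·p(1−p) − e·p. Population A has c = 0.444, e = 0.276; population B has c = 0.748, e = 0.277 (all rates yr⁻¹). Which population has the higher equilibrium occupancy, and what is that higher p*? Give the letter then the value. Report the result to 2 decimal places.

A: p*_A = 1 − 0.276/0.444 = 0.3784.
B: p*_B = 1 − 0.277/0.748 = 0.6297.
B is higher at 0.6297.

B, 0.63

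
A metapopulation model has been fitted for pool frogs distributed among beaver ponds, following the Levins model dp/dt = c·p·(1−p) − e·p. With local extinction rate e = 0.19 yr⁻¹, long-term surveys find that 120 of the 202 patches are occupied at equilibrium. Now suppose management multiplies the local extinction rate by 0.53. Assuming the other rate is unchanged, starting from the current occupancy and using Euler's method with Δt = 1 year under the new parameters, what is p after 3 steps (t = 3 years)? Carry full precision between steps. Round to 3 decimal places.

Observed p* = 120/202 = 0.59406.
Balance c(1−p*) = e gives c = e/(1 − 0.59406) = 0.19/0.40594 = 0.46805.
Starting from p₀ = 0.59406; update p ← p + (dp/dt)·Δt with the new parameters.
p: 0.59406 → 0.64711  (Δp = +0.05305)
p: 0.64711 → 0.68883  (Δp = +0.04172)
p: 0.68883 → 0.71979  (Δp = +0.03096)

0.720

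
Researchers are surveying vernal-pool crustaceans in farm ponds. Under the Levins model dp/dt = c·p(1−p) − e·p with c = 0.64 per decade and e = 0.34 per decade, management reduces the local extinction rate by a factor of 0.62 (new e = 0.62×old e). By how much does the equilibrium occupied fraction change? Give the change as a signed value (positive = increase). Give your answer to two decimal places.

Before: p* = 1 − 0.34/0.64 = 0.4688.
After the change, c = 0.64, e = 0.2108, so p* = 1 − 0.2108/0.64 = 0.6706.
Δp* = 0.6706 − 0.4688 = +0.2019.

0.20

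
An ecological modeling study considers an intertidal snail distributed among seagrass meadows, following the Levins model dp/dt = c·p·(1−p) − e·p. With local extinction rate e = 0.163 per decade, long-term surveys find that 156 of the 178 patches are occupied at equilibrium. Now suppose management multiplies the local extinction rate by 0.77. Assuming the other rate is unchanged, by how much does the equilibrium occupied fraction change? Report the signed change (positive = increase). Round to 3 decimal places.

Observed p* = 156/178 = 0.87640.
Balance c(1−p*) = e gives c = e/(1 − 0.87640) = 0.163/0.12360 = 1.31877.
New p* = 1 − e/c = 1 − 0.12551/1.31877 = 0.90483.
Δp* = 0.90483 − 0.87640 = +0.02843.

0.028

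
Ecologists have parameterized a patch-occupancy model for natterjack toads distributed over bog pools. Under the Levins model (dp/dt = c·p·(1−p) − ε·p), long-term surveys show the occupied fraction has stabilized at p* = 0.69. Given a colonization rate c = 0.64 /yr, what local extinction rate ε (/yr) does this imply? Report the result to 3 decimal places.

At equilibrium c(1−p*) = ε.
ε = 0.64 × (1 − 0.69) = 0.64 × 0.3100 = 0.1984.

0.198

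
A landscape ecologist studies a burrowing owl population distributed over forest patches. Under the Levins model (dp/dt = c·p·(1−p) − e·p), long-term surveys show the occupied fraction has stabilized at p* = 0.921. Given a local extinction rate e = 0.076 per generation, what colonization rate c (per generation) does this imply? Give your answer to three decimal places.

0.962

At equilibrium c(1−p*) = e, so c = e/(1−p*).
c = 0.076/(1 − 0.921) = 0.076/0.0790 = 0.9620.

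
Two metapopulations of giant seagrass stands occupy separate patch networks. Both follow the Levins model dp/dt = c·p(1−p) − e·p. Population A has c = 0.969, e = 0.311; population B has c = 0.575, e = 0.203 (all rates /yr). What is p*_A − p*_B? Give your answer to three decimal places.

A: p*_A = 1 − 0.311/0.969 = 0.6791.
B: p*_B = 1 − 0.203/0.575 = 0.6470.
p*_A − p*_B = 0.6791 − 0.6470 = 0.0321.

0.032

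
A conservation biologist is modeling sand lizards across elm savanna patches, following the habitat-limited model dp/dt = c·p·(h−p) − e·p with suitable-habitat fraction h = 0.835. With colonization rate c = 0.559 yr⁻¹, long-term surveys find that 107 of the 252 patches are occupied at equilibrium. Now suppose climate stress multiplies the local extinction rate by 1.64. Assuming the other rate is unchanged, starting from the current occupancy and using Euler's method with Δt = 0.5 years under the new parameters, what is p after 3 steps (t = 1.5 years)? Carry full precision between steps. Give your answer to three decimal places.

0.347

Observed p* = 107/252 = 0.42460.
Balance c(h−p*) = e gives e = 0.559×(0.835 − 0.42460) = 0.22941.
Starting from p₀ = 0.42460; update p ← p + (dp/dt)·Δt with the new parameters.
p: 0.42460 → 0.39343  (Δp = -0.03117)
p: 0.39343 → 0.36798  (Δp = -0.02545)
p: 0.36798 → 0.34679  (Δp = -0.02119)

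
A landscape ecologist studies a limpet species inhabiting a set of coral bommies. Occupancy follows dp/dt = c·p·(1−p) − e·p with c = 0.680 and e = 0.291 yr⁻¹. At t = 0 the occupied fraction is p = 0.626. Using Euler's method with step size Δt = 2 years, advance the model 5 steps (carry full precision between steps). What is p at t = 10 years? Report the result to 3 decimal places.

0.572

Update rule: p ← p + [c·p·(1−p) − e·p]·Δt with Δt = 2.
t = 2: p = 0.62600 + (-0.04592) = 0.58008
t = 4: p = 0.58008 + (-0.00633) = 0.57375
t = 6: p = 0.57375 + (-0.00132) = 0.57243
t = 8: p = 0.57243 + (-0.00029) = 0.57214
t = 10: p = 0.57214 + (-0.00006) = 0.57208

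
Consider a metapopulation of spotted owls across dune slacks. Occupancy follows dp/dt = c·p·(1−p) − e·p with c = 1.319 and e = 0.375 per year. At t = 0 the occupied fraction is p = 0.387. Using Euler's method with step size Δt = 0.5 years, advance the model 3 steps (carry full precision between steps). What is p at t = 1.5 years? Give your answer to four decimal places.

Update rule: p ← p + [c·p·(1−p) − e·p]·Δt with Δt = 0.5.
step 1: Δp = +0.08389, p = 0.47089
step 2: Δp = +0.07602, p = 0.54692
step 3: Δp = +0.06088, p = 0.60779

0.6078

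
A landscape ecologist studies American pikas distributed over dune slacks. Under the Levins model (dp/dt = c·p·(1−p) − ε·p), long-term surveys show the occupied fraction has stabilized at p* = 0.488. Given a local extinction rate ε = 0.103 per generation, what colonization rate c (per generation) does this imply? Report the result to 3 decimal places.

At equilibrium c(1−p*) = ε, so c = ε/(1−p*).
c = 0.103/(1 − 0.488) = 0.103/0.5120 = 0.2012.

0.201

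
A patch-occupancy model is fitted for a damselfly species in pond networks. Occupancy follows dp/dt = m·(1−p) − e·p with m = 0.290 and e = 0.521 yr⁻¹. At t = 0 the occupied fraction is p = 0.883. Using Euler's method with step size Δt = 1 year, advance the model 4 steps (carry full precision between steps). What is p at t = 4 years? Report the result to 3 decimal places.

0.358

Update rule: p ← p + [m·(1−p) − e·p]·Δt with Δt = 1.
t = 1: p = 0.88300 + (-0.42611) = 0.45689
t = 2: p = 0.45689 + (-0.08054) = 0.37635
t = 3: p = 0.37635 + (-0.01522) = 0.36113
t = 4: p = 0.36113 + (-0.00288) = 0.35825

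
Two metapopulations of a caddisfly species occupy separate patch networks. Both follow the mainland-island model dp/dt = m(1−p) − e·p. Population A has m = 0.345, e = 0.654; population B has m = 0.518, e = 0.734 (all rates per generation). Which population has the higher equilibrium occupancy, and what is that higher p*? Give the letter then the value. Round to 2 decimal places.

A: p*_A = m/(m+e) = 0.345/0.9990 = 0.3453.
B: p*_B = 0.518/1.2520 = 0.4137.
B is higher at 0.4137.

B, 0.41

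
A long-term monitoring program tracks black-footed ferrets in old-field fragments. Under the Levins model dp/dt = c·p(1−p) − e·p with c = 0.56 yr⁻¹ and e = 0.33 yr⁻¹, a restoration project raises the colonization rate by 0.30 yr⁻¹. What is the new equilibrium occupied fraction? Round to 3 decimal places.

Before: p* = 1 − 0.33/0.56 = 0.4107.
After the change, c = 0.86, e = 0.33, so p* = 1 − 0.33/0.86 = 0.6163.

0.616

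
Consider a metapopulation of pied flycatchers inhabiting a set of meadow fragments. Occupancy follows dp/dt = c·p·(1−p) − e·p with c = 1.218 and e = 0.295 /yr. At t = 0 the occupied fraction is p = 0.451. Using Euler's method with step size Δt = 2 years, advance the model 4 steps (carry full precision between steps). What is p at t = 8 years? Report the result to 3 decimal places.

0.738

Update rule: p ← p + [c·p·(1−p) − e·p]·Δt with Δt = 2.
t = 2: p = 0.45100 + (+0.33706) = 0.78806
t = 4: p = 0.78806 + (-0.05809) = 0.72997
t = 6: p = 0.72997 + (+0.04949) = 0.77946
t = 8: p = 0.77946 + (-0.04113) = 0.73833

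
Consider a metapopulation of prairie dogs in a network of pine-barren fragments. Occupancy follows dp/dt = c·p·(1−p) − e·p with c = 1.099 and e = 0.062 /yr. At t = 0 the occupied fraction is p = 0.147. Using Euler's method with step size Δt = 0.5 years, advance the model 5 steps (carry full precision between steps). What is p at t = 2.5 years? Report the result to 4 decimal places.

Update rule: p ← p + [c·p·(1−p) − e·p]·Δt with Δt = 0.5.
step 1: Δp = +0.06435, p = 0.21135
step 2: Δp = +0.08504, p = 0.29638
step 3: Δp = +0.10541, p = 0.40179
step 4: Δp = +0.11962, p = 0.52141
step 5: Δp = +0.12096, p = 0.64237

0.6424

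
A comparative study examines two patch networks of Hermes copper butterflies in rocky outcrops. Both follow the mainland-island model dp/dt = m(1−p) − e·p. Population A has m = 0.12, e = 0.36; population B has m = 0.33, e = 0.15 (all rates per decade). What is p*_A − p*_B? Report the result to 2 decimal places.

-0.44

A: p*_A = m/(m+e) = 0.12/0.4800 = 0.2500.
B: p*_B = 0.33/0.4800 = 0.6875.
p*_A − p*_B = 0.2500 − 0.6875 = -0.4375.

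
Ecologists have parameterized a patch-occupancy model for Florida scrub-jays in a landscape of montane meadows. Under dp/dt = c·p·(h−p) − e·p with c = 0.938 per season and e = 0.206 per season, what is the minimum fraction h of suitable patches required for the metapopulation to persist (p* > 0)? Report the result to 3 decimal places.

0.220

p* = h − e/c is positive only when h > e/c.
h_min = e/c = 0.206/0.938 = 0.2196.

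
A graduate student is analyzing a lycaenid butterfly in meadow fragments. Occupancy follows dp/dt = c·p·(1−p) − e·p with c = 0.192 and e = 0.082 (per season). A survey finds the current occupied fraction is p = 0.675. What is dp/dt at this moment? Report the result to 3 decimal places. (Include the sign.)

-0.013

Colonization term: c·p·(1−p) = 0.192×0.675×0.3250 = 0.04212.
Extinction term: e·p = 0.05535.
dp/dt = 0.04212 − 0.05535 = -0.01323.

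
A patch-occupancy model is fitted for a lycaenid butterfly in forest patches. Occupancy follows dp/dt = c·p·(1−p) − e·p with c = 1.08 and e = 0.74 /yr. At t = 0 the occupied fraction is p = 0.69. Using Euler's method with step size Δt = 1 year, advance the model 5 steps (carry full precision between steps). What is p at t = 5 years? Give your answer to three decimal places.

0.328

Update rule: p ← p + [c·p·(1−p) − e·p]·Δt with Δt = 1.
  1  |  dp/dt·Δt = -0.279588  |  p_1 = 0.410412
  2  |  dp/dt·Δt = -0.042373  |  p_2 = 0.368039
  3  |  dp/dt·Δt = -0.021156  |  p_3 = 0.346883
  4  |  dp/dt·Δt = -0.012014  |  p_4 = 0.334869
  5  |  dp/dt·Δt = -0.007253  |  p_5 = 0.327616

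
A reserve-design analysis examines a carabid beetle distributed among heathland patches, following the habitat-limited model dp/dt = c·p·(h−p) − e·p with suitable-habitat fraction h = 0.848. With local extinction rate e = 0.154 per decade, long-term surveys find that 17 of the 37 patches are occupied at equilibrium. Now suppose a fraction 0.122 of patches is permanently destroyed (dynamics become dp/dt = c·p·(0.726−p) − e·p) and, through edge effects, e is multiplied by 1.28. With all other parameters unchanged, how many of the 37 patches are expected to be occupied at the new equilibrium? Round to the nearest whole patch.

8

Observed p* = 17/37 = 0.45946.
Balance c(h−p*) = e gives c = e/(0.848 − 0.45946) = 0.154/0.38854 = 0.39636.
New p* = 0.726 − e/c = 0.726 − 0.19712/0.39636 = 0.22867.
Expected occupied = 37 × 0.22867 = 8.46 ≈ 8.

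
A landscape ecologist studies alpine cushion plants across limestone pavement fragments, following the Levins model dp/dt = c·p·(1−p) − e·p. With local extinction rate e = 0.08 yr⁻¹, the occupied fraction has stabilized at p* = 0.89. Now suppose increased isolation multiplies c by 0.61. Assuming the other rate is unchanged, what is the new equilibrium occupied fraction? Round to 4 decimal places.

0.8197

Balance c(1−p*) = e gives c = e/(1 − 0.89000) = 0.08/0.11000 = 0.72727.
New p* = 1 − e/c = 1 − 0.08000/0.44363 = 0.81967.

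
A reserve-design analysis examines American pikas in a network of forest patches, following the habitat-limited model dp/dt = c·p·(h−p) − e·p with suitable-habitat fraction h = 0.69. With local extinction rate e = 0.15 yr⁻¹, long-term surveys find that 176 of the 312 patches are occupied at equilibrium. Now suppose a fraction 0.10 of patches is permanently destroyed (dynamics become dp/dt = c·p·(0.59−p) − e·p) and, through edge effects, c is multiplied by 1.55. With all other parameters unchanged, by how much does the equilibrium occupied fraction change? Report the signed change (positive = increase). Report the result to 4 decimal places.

-0.0553

Observed p* = 176/312 = 0.56410.
Balance c(h−p*) = e gives c = e/(0.69 − 0.56410) = 0.15/0.12590 = 1.19142.
New p* = 0.59 − e/c = 0.59 − 0.15000/1.84670 = 0.50877.
Δp* = 0.50877 − 0.56410 = -0.05533.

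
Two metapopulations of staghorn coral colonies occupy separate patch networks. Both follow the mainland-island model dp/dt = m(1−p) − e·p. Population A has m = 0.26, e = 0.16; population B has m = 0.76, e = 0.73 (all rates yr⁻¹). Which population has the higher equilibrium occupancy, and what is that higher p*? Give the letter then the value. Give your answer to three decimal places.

A, 0.619

A: p*_A = m/(m+e) = 0.26/0.4200 = 0.6190.
B: p*_B = 0.76/1.4900 = 0.5101.
A is higher at 0.6190.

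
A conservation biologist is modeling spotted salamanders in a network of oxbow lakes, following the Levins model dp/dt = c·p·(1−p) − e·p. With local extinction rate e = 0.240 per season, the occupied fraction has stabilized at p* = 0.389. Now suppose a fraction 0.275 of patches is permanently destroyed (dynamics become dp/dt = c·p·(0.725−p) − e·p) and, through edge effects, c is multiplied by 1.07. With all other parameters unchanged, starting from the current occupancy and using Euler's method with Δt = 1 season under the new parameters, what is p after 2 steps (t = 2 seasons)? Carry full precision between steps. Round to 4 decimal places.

Balance c(1−p*) = e gives c = e/(1 − 0.38900) = 0.240/0.61100 = 0.39280.
Starting from p₀ = 0.38900; update p ← p + (dp/dt)·Δt with the new parameters.
p: 0.38900 → 0.35057  (Δp = -0.03843)
p: 0.35057 → 0.32161  (Δp = -0.02897)

0.3216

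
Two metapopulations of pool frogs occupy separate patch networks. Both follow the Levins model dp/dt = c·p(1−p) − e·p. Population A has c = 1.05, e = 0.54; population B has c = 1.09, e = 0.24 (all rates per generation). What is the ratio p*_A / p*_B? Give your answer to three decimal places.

0.623

A: p*_A = 1 − 0.54/1.05 = 0.4857.
B: p*_B = 1 − 0.24/1.09 = 0.7798.
p*_A / p*_B = 0.4857/0.7798 = 0.6229.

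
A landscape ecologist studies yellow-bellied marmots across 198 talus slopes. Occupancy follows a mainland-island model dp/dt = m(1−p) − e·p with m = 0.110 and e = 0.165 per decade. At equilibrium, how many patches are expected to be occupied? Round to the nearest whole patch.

79

p* = m/(m+e) = 0.110/0.2750 = 0.4000.
Expected occupied patches = N × p* = 198 × 0.4000 = 79.20 ≈ 79.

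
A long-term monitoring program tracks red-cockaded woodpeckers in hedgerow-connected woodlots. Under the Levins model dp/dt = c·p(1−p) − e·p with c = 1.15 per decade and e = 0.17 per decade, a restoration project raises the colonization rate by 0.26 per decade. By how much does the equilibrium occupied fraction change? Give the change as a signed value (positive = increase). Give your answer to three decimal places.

0.027

Before: p* = 1 − 0.17/1.15 = 0.8522.
After the change, c = 1.41, e = 0.17, so p* = 1 − 0.17/1.41 = 0.8794.
Δp* = 0.8794 − 0.8522 = +0.0273.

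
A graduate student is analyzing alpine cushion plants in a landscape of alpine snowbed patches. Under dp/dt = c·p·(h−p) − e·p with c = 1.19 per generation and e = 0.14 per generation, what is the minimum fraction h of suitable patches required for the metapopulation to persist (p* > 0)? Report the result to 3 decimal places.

p* = h − e/c is positive only when h > e/c.
h_min = e/c = 0.14/1.19 = 0.1176.

0.118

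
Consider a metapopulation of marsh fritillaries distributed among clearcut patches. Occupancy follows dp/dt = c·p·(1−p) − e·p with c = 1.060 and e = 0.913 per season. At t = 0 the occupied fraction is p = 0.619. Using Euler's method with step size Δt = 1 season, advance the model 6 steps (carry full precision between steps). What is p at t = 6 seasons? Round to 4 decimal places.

0.1783

Update rule: p ← p + [c·p·(1−p) − e·p]·Δt with Δt = 1.
t = 1: p = 0.61900 + (-0.31516) = 0.30384
t = 2: p = 0.30384 + (-0.05319) = 0.25065
t = 3: p = 0.25065 + (-0.02975) = 0.22090
t = 4: p = 0.22090 + (-0.01925) = 0.20165
t = 5: p = 0.20165 + (-0.01346) = 0.18819
t = 6: p = 0.18819 + (-0.00988) = 0.17831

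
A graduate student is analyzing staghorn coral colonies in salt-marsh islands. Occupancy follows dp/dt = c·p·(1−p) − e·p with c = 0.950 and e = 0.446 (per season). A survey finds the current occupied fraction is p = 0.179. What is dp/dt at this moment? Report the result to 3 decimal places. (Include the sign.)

0.060

Colonization term: c·p·(1−p) = 0.950×0.179×0.8210 = 0.13961.
Extinction term: e·p = 0.07983.
dp/dt = 0.13961 − 0.07983 = 0.05978.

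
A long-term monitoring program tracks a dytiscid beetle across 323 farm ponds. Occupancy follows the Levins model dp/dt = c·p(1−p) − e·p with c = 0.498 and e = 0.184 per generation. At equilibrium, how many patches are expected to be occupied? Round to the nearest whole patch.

p* = 1 − e/c = 1 − 0.184/0.498 = 0.6305.
Expected occupied patches = N × p* = 323 × 0.6305 = 203.66 ≈ 204.

204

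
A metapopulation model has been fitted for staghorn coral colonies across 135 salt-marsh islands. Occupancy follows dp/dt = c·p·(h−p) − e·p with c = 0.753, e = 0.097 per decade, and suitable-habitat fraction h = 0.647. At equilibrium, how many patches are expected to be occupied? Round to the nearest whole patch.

70

p* = h − e/c = 0.647 − 0.1288 = 0.5182.
Expected occupied patches = N × p* = 135 × 0.5182 = 69.95 ≈ 70.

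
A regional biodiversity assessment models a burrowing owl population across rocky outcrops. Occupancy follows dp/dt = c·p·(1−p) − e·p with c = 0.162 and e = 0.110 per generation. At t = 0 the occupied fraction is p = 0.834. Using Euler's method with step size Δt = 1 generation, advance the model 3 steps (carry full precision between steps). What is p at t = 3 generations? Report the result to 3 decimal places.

0.665

Update rule: p ← p + [c·p·(1−p) − e·p]·Δt with Δt = 1.
  1  |  dp/dt·Δt = -0.069312  |  p_1 = 0.764688
  2  |  dp/dt·Δt = -0.054965  |  p_2 = 0.709723
  3  |  dp/dt·Δt = -0.044695  |  p_3 = 0.665028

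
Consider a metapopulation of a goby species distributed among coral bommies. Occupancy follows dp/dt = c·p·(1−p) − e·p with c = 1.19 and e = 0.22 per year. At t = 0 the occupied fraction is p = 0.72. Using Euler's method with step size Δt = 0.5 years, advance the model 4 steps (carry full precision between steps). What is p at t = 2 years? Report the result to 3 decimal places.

0.807

Update rule: p ← p + [c·p·(1−p) − e·p]·Δt with Δt = 0.5.
step 1: Δp = +0.04075, p = 0.76075
step 2: Δp = +0.02461, p = 0.78536
step 3: Δp = +0.01391, p = 0.79927
step 4: Δp = +0.00754, p = 0.80681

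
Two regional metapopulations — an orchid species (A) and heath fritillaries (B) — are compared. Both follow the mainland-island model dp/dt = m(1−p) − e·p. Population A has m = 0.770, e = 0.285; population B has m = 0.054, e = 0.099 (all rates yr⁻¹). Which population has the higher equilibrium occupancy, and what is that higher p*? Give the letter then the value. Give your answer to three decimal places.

A, 0.730

A: p*_A = m/(m+e) = 0.770/1.0550 = 0.7299.
B: p*_B = 0.054/0.1530 = 0.3529.
A is higher at 0.7299.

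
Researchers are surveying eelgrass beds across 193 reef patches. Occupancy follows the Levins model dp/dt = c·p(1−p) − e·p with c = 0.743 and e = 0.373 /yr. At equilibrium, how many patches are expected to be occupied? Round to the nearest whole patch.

p* = 1 − e/c = 1 − 0.373/0.743 = 0.4980.
Expected occupied patches = N × p* = 193 × 0.4980 = 96.11 ≈ 96.

96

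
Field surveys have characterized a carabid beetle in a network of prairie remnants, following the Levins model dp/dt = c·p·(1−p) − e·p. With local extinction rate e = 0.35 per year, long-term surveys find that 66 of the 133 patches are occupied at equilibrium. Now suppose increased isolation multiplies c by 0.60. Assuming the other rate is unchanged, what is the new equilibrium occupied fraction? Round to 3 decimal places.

Observed p* = 66/133 = 0.49624.
Balance c(1−p*) = e gives c = e/(1 − 0.49624) = 0.35/0.50376 = 0.69478.
New p* = 1 − e/c = 1 − 0.35000/0.41687 = 0.16041.

0.160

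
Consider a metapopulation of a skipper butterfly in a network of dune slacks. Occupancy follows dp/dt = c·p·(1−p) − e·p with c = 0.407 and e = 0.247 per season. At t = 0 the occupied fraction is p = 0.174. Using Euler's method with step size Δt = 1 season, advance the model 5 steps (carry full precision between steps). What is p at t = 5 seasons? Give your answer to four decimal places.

0.2515

Update rule: p ← p + [c·p·(1−p) − e·p]·Δt with Δt = 1.
step 1: Δp = +0.01552, p = 0.18952
step 2: Δp = +0.01570, p = 0.20522
step 3: Δp = +0.01569, p = 0.22092
step 4: Δp = +0.01548, p = 0.23640
step 5: Δp = +0.01508, p = 0.25148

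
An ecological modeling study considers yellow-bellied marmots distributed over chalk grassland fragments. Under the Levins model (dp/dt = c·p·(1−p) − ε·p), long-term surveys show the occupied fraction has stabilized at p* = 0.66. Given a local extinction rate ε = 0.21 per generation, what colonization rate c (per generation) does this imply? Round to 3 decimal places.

At equilibrium c(1−p*) = ε, so c = ε/(1−p*).
c = 0.21/(1 − 0.66) = 0.21/0.3400 = 0.6176.

0.618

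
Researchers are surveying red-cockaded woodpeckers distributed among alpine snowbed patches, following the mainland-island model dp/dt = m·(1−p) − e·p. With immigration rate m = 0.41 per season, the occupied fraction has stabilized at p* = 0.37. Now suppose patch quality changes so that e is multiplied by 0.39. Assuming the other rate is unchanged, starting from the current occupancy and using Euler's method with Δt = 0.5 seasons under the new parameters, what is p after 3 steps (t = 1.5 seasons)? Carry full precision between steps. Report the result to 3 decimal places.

Balance m(1−p*) = e·p* gives e = m(1−p*)/p* = 0.41×0.63000/0.37000 = 0.69811.
Starting from p₀ = 0.37000; update p ← p + (dp/dt)·Δt with the new parameters.
  1  |  dp/dt·Δt = +0.078781  |  p_1 = 0.448781
  2  |  dp/dt·Δt = +0.051907  |  p_2 = 0.500688
  3  |  dp/dt·Δt = +0.034200  |  p_3 = 0.534888

0.535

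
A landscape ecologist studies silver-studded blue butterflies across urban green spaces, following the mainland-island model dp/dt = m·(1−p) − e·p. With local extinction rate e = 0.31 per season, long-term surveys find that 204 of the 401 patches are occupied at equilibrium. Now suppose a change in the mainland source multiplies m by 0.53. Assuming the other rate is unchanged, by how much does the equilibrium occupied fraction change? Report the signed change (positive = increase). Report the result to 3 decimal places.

Observed p* = 204/401 = 0.50873.
Balance m(1−p*) = e·p* gives m = e·p*/(1−p*) = 0.31×0.50873/0.49127 = 0.32102.
New p* = m/(m+e) = 0.17014/(0.17014+0.31000) = 0.35435.
Δp* = 0.35435 − 0.50873 = -0.15438.

-0.154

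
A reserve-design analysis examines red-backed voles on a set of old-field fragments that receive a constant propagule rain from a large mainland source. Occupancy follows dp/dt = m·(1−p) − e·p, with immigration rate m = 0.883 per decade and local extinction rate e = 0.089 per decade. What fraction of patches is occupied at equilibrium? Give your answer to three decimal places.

At equilibrium the propagule rain into empty patches balances local extinction: m(1−p*) = e·p*.
p* = m/(m+e) = 0.883/(0.883+0.089) = 0.883/0.9720 = 0.9084.

0.908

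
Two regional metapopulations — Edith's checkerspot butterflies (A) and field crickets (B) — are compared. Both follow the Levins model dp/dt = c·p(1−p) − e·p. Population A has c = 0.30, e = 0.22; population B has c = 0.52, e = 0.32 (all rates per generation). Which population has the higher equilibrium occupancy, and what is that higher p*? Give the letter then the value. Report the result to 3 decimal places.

B, 0.385

A: p*_A = 1 − 0.22/0.30 = 0.2667.
B: p*_B = 1 − 0.32/0.52 = 0.3846.
B is higher at 0.3846.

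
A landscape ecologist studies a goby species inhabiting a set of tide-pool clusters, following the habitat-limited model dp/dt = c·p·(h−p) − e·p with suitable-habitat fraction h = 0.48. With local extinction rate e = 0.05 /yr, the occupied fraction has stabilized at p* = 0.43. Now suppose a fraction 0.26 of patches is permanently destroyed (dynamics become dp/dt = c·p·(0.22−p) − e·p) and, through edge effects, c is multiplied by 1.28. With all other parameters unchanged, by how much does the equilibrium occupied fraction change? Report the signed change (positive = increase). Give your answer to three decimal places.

-0.249

Balance c(h−p*) = e gives c = e/(0.48 − 0.43000) = 0.05/0.05000 = 1.00000.
New p* = 0.22 − e/c = 0.22 − 0.05000/1.28000 = 0.18094.
Δp* = 0.18094 − 0.43000 = -0.24906.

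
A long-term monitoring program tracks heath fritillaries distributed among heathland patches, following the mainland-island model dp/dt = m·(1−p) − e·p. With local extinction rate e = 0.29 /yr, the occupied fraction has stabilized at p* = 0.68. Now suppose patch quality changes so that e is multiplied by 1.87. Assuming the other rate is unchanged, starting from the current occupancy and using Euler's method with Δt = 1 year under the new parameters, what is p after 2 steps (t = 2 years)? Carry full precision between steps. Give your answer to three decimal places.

Balance m(1−p*) = e·p* gives m = e·p*/(1−p*) = 0.29×0.68000/0.32000 = 0.61625.
Starting from p₀ = 0.68000; update p ← p + (dp/dt)·Δt with the new parameters.
t = 1: p = 0.68000 + (-0.17156) = 0.50844
t = 2: p = 0.50844 + (+0.02720) = 0.53564

0.536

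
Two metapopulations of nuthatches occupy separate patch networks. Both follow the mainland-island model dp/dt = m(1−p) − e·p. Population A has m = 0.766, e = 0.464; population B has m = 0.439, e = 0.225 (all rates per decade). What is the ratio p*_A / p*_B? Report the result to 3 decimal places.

0.942

A: p*_A = m/(m+e) = 0.766/1.2300 = 0.6228.
B: p*_B = 0.439/0.6640 = 0.6611.
p*_A / p*_B = 0.6228/0.6611 = 0.9419.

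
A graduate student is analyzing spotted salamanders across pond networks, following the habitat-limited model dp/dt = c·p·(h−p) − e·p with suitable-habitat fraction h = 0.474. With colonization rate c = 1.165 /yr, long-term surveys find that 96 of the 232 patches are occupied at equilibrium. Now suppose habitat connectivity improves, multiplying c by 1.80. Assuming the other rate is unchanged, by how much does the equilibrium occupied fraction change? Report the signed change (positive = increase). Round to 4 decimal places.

0.0268

Observed p* = 96/232 = 0.41379.
Balance c(h−p*) = e gives e = 1.165×(0.474 − 0.41379) = 0.07014.
New p* = 0.474 − e/c = 0.474 − 0.07014/2.09700 = 0.44055.
Δp* = 0.44055 − 0.41379 = +0.02676.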